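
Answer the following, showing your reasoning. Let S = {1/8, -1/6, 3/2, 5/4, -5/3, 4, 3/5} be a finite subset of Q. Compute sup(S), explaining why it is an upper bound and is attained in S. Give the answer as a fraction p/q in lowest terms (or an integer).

S is finite, so sup(S) = max(S).
Sorted decreasing:
4, 3/2, 5/4, 3/5, 1/8, -1/6, -5/3
The extremum is 4.
For every x in S, x <= 4. And 4 is in S, so it is attained.
Therefore sup(S) = 4.

4


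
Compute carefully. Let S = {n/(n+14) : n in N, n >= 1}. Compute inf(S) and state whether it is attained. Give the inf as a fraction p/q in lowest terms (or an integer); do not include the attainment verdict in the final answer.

Analysis:
- Values: 1/15, 1/8, 3/17, 2/9, ... strictly increasing.
- Minimum is 1/15 (n=1); inf = 1/15 (attained).
- n/(n+14) = 1 - 14/(n+14) -> 1 from below as n -> infinity, and never equals 1.
- So sup = 1 (not attained).
Conclusion: inf(S) = 1/15, attained in S.

1/15


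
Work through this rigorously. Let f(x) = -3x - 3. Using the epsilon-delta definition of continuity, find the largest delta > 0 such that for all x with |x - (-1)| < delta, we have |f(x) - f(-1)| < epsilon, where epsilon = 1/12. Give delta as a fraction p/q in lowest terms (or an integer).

We compute f(-1) = -3*(-1) - 3 = 0.
|f(x) - f(-1)| = |-3x - 3 - (0)| = |-3(x - (-1))| = 3|x - (-1)|.
We need 3|x - (-1)| < 1/12, i.e. |x - (-1)| < 1/12 / 3 = 1/36.
So any delta <= 1/36 works. Conversely, if delta > 1/36, then x = -1 + 1/36 satisfies |x - (-1)| = 1/36 < delta but |f(x) - f(-1)| = 3 * 1/36 = 1/12, which is not < 1/12; so no larger delta works.
Hence the largest such delta is 1/36.

1/36


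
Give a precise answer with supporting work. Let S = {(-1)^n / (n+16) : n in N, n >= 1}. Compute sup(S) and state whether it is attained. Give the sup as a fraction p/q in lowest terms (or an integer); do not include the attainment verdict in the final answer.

Analysis:
- Values: -1/17, 1/18, -1/19, 1/20, -1/21, ...
- Positive terms (even n): 1/(2+16), 1/(4+16), ... decreasing -> max = 1/18 (n=2).
- Negative terms (odd n): -1/(1+16), -1/(3+16), ... increasing -> min = -1/17 (n=1).
- So sup = 1/18 (attained at n=2); inf = -1/17 (attained at n=1).
Conclusion: sup(S) = 1/18, attained in S.

1/18


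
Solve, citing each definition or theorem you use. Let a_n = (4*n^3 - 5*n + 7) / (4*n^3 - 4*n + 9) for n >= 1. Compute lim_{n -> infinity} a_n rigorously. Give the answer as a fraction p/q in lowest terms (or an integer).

Divide numerator and denominator by n^3, the highest power:
numerator / n^3 = 4 - 5/n^2 + 7/n^3
denominator / n^3 = 4 - 4/n^2 + 9/n^3
As n -> infinity, all terms of the form c/n^k (k >= 1) tend to 0.
So numerator / n^3 -> 4 and denominator / n^3 -> 4.
Therefore lim a_n = 1.

1


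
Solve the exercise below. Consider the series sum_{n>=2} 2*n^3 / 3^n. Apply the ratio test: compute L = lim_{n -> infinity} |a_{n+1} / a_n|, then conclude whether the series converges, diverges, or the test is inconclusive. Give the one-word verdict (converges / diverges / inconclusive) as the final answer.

Let a_n denote the general term. Form the ratio a_{n+1}/a_n and simplify:
a_{n+1}/a_n = (n + 1)^3/(3*n^3)
Take the limit as n -> infinity: L = 1/3.
Since L = 1/3 < 1, the ratio test implies the series converges.

converges


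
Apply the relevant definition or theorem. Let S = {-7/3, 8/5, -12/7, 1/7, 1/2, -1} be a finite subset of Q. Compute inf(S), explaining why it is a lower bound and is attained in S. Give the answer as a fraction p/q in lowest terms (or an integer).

S is finite, so inf(S) = min(S).
Sorted increasing:
-7/3, -12/7, -1, 1/7, 1/2, 8/5
The extremum is -7/3.
For every x in S, x >= -7/3. And -7/3 is in S, so it is attained.
Therefore inf(S) = -7/3.

-7/3


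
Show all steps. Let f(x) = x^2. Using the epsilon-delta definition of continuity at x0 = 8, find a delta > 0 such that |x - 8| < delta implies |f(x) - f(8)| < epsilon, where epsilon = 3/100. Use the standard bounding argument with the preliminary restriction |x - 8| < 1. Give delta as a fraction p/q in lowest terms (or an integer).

Factor: |x^2 - (8)^2| = |x - 8| * |x + 8|.
Impose |x - 8| < 1 first. Then |x + 8| = |(x - 8) + 2*(8)| <= |x - 8| + 2*|8| < 1 + 16 = 17.
So |x^2 - (8)^2| < delta * 17.
We need delta * 17 <= 3/100, i.e. delta <= 3/100/17 = 3/1700.
Since 3/1700 < 1, this is tighter than 1; take delta = 3/1700.
So delta = 3/1700 works.

3/1700


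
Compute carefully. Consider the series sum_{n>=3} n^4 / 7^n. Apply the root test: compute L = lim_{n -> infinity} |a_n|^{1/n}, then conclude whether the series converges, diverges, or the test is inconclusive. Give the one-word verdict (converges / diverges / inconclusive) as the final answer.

Let a_n denote the general term. Form |a_n|^(1/n) and simplify:
|a_n|^(1/n) = n^(4/n)/7
Take the limit as n -> infinity: L = 1/7.
Since L = 1/7 < 1, the root test implies convergence.

converges


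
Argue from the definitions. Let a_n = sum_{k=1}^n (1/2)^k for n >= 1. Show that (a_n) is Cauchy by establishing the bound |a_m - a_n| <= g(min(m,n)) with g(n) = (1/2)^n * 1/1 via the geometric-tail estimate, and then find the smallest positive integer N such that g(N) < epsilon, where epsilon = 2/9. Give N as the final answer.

For m > n >= 1: |a_m - a_n| = sum_{k=n+1}^m (1/2)^k < sum_{k=n+1}^infinity (1/2)^k = (1/2)^(n+1) / (1 - 1/2) = (1/2)^n * (1/2) * (2/1) = (1/2)^n * 1/1.
So g(n) = (1/2)^n / 1. Since g(n) -> 0, (a_n) is Cauchy.
Now solve g(N) < 2/9: (1/2)^N / 1 < 2/9 <=> 2^N > 1 / (1 * 2/9) = 9/2.
Check powers of 2: 2^2 = 4 <= 9/2, 2^3 = 8 > 9/2.
So the smallest such N is 3. Check: g(3) = 1/(1 * 8) = 1/8 < 2/9.

3


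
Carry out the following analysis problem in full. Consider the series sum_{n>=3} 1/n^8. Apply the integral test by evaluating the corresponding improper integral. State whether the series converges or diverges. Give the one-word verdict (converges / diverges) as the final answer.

Let f(x) = x^(-8). Then f is positive, continuous, and decreasing on [3, infinity), so the integral test applies.
Compute the improper integral int_{3}^infinity f(x) dx:
  antiderivative F(x) = -1/(7*x^7).
  As x -> infinity, F(x) -> 0 (since p = 8 > 1).
  So int = F(infinity) - F(3) = 0 - (-1/15309) = 1/15309.
  Finite, so by the integral test, the series converges.

converges


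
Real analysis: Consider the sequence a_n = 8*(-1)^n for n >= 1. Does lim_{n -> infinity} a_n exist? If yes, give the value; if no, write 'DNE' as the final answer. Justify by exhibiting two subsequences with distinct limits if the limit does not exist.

Examine the behaviour of a_n along subsequences.
Even-n subsequence a_{2k} = 8 -> 8. Odd-n subsequence a_{2k+1} = -8 -> -8.
Since these two subsequential limits are 8 and -8, distinct, the full sequence cannot converge (a convergent sequence has all subsequences tending to the same limit). So lim a_n does not exist.

DNE


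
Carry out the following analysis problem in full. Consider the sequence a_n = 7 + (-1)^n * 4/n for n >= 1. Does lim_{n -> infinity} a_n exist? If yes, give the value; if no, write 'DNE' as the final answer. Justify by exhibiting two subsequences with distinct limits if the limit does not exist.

Examine the behaviour of a_n along subsequences.
Even-n subsequence a_{2k} = 7 + 4/(2k) -> 7. Odd-n subsequence a_{2k+1} = 7 - 4/(2k+1) -> 7. Both tend to 7, which suggests the limit is 7; verify directly.
|a_n - 7| = |(-1)^n * 4/n| = 4/n for every n >= 1.
Given epsilon > 0, choose a positive integer N > 4/epsilon. Then for all n >= N, |a_n - 7| = 4/n <= 4/N < epsilon.
So by the definition of the limit, lim a_n exists and equals 7.

7


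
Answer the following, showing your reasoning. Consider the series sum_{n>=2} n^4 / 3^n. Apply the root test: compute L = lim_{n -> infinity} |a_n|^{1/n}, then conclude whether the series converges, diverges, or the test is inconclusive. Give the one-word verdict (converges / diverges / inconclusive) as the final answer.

Let a_n denote the general term. Form |a_n|^(1/n) and simplify:
|a_n|^(1/n) = n^(4/n)/3
Take the limit as n -> infinity: L = 1/3.
Since L = 1/3 < 1, the root test implies convergence.

converges


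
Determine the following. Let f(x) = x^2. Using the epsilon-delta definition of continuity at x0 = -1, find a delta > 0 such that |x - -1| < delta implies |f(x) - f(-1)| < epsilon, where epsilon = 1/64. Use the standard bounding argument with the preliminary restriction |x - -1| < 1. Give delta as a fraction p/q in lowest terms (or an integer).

Factor: |x^2 - (-1)^2| = |x - -1| * |x + -1|.
Impose |x - -1| < 1 first. Then |x + -1| = |(x - -1) + 2*(-1)| <= |x - -1| + 2*|-1| < 1 + 2 = 3.
So |x^2 - (-1)^2| < delta * 3.
We need delta * 3 <= 1/64, i.e. delta <= 1/64/3 = 1/192.
Since 1/192 < 1, this is tighter than 1; take delta = 1/192.
So delta = 1/192 works.

1/192


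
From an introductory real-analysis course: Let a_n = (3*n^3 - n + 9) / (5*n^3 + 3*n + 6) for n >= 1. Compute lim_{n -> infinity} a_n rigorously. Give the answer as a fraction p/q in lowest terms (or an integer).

Divide numerator and denominator by n^3, the highest power:
numerator / n^3 = 3 - 1/n^2 + 9/n^3
denominator / n^3 = 5 + 3/n^2 + 6/n^3
As n -> infinity, all terms of the form c/n^k (k >= 1) tend to 0.
So numerator / n^3 -> 3 and denominator / n^3 -> 5.
Therefore lim a_n = 3/5.

3/5


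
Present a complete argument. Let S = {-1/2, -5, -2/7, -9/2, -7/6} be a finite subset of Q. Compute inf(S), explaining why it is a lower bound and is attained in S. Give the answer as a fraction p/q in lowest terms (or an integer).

S is finite, so inf(S) = min(S).
Sorted increasing:
-5, -9/2, -7/6, -1/2, -2/7
The extremum is -5.
For every x in S, x >= -5. And -5 is in S, so it is attained.
Therefore inf(S) = -5.

-5


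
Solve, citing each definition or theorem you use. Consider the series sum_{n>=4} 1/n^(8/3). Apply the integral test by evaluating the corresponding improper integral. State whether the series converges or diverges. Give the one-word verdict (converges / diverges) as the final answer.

Let f(x) = x^(-8/3). Then f is positive, continuous, and decreasing on [4, infinity), so the integral test applies.
Compute the improper integral int_{4}^infinity f(x) dx:
  antiderivative F(x) = -3/(5*x^(5/3)).
  As x -> infinity, F(x) -> 0 (since p = 8/3 > 1).
  So int = F(infinity) - F(4) = 0 - (-3*2^(2/3)/80) = 3*2^(2/3)/80.
  Finite, so by the integral test, the series converges.

converges


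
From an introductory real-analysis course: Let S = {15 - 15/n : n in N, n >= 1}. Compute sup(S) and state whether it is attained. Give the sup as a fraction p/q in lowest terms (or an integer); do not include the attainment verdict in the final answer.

Analysis:
- Values: 0, 15/2, 10, 45/4, ... strictly increasing.
- Minimum is 0 (n=1); inf = 0 (attained).
- 15 - 15/n -> 15 from below; sup = 15, not attained.
Conclusion: sup(S) = 15, not attained in S.

15


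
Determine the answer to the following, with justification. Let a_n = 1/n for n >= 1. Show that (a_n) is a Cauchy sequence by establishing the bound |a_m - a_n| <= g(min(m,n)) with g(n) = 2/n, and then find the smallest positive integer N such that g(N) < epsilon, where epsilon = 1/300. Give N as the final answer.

For any m, n >= 1, by the triangle inequality:
|a_m - a_n| = |1/m - 1/n| <= 1/m + 1/n <= 2/min(m,n).
So g(n) = 2/n bounds the Cauchy difference. Since g(n) -> 0, (a_n) is Cauchy.
Now solve g(N) < 1/300: 2/N < 1/300 <=> N > 2 / (1/300) = 600.
The smallest integer strictly greater than 600 is N = 601.
Check: g(601) = 2/601 = 2/601 < 1/300; g(600) = 1/300 >= 1/300. So N = 601.

601


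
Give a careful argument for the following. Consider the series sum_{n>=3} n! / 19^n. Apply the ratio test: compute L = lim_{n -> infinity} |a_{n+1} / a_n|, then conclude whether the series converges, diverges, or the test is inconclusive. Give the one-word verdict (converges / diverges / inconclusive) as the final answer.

Let a_n denote the general term. Form the ratio a_{n+1}/a_n and simplify:
a_{n+1}/a_n = n/19 + 1/19
Take the limit as n -> infinity: L = infinity.
Since L = infinity > 1 (or L = infinity), the ratio test implies the series diverges.

diverges


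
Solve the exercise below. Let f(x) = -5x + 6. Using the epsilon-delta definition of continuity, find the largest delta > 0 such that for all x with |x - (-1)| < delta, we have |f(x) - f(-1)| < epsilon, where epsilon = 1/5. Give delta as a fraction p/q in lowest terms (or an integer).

We compute f(-1) = -5*(-1) + 6 = 11.
|f(x) - f(-1)| = |-5x + 6 - (11)| = |-5(x - (-1))| = 5|x - (-1)|.
We need 5|x - (-1)| < 1/5, i.e. |x - (-1)| < 1/5 / 5 = 1/25.
So any delta <= 1/25 works. Conversely, if delta > 1/25, then x = -1 + 1/25 satisfies |x - (-1)| = 1/25 < delta but |f(x) - f(-1)| = 5 * 1/25 = 1/5, which is not < 1/5; so no larger delta works.
Hence the largest such delta is 1/25.

1/25


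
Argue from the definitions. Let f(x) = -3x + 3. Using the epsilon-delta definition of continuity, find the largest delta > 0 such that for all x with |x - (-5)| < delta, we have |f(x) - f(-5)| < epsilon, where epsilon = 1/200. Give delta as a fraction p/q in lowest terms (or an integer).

We compute f(-5) = -3*(-5) + 3 = 18.
|f(x) - f(-5)| = |-3x + 3 - (18)| = |-3(x - (-5))| = 3|x - (-5)|.
We need 3|x - (-5)| < 1/200, i.e. |x - (-5)| < 1/200 / 3 = 1/600.
So any delta <= 1/600 works. Conversely, if delta > 1/600, then x = -5 + 1/600 satisfies |x - (-5)| = 1/600 < delta but |f(x) - f(-5)| = 3 * 1/600 = 1/200, which is not < 1/200; so no larger delta works.
Hence the largest such delta is 1/600.

1/600


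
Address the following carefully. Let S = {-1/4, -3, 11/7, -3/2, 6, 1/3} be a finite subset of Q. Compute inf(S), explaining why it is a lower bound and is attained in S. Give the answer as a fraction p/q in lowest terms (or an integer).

S is finite, so inf(S) = min(S).
Sorted increasing:
-3, -3/2, -1/4, 1/3, 11/7, 6
The extremum is -3.
For every x in S, x >= -3. And -3 is in S, so it is attained.
Therefore inf(S) = -3.

-3


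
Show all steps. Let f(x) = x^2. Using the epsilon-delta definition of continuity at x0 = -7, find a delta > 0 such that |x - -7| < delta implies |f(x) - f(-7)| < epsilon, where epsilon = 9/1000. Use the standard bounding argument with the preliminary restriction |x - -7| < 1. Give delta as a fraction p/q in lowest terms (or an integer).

Factor: |x^2 - (-7)^2| = |x - -7| * |x + -7|.
Impose |x - -7| < 1 first. Then |x + -7| = |(x - -7) + 2*(-7)| <= |x - -7| + 2*|-7| < 1 + 14 = 15.
So |x^2 - (-7)^2| < delta * 15.
We need delta * 15 <= 9/1000, i.e. delta <= 9/1000/15 = 3/5000.
Since 3/5000 < 1, this is tighter than 1; take delta = 3/5000.
So delta = 3/5000 works.

3/5000


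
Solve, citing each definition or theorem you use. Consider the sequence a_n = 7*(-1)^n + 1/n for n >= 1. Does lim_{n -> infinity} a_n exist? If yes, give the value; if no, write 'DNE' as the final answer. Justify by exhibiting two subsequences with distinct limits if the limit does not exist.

Examine the behaviour of a_n along subsequences.
a_{2k} = 7 + 1/(2k) -> 7. a_{2k+1} = -7 + 1/(2k+1) -> -7.
Since these two subsequential limits are 7 and -7, distinct, the full sequence cannot converge (a convergent sequence has all subsequences tending to the same limit). So lim a_n does not exist.

DNE


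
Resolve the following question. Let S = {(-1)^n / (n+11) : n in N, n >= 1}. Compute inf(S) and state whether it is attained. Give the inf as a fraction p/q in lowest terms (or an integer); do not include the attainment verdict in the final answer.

Analysis:
- Values: -1/12, 1/13, -1/14, 1/15, -1/16, ...
- Positive terms (even n): 1/(2+11), 1/(4+11), ... decreasing -> max = 1/13 (n=2).
- Negative terms (odd n): -1/(1+11), -1/(3+11), ... increasing -> min = -1/12 (n=1).
- So sup = 1/13 (attained at n=2); inf = -1/12 (attained at n=1).
Conclusion: inf(S) = -1/12, attained in S.

-1/12


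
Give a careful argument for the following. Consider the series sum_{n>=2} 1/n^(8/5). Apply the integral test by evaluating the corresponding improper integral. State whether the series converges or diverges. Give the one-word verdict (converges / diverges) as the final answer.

Let f(x) = x^(-8/5). Then f is positive, continuous, and decreasing on [2, infinity), so the integral test applies.
Compute the improper integral int_{2}^infinity f(x) dx:
  antiderivative F(x) = -5/(3*x^(3/5)).
  As x -> infinity, F(x) -> 0 (since p = 8/5 > 1).
  So int = F(infinity) - F(2) = 0 - (-5*2^(2/5)/6) = 5*2^(2/5)/6.
  Finite, so by the integral test, the series converges.

converges


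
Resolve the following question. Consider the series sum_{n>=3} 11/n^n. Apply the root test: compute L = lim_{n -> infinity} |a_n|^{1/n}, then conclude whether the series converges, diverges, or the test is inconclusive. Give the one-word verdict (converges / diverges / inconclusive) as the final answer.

Let a_n denote the general term. Form |a_n|^(1/n) and simplify:
|a_n|^(1/n) = 11^(1/n)/n
Take the limit as n -> infinity: L = 0.
Since L = 0 < 1, the root test implies convergence.

converges


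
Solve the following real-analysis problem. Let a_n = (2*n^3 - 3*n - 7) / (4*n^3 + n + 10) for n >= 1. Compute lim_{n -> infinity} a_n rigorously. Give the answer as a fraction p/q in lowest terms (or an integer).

Divide numerator and denominator by n^3, the highest power:
numerator / n^3 = 2 - 3/n^2 - 7/n^3
denominator / n^3 = 4 + n^(-2) + 10/n^3
As n -> infinity, all terms of the form c/n^k (k >= 1) tend to 0.
So numerator / n^3 -> 2 and denominator / n^3 -> 4.
Therefore lim a_n = 1/2.

1/2


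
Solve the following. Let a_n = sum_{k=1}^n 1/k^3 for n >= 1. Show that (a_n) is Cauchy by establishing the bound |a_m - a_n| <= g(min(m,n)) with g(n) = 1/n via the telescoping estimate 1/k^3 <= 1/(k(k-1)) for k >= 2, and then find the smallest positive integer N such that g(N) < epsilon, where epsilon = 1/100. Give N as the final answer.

For m > n >= 1: |a_m - a_n| = sum_{k=n+1}^m 1/k^3.
Use 1/k^3 <= 1/(k(k-1)) = 1/(k-1) - 1/k for k >= 2 (which holds since k^3 >= k^2 >= k(k-1) for k >= 2):
sum_{k=n+1}^m 1/k^3 <= sum_{k=n+1}^m (1/(k-1) - 1/k) = 1/n - 1/m <= 1/n.
By symmetry the same bound holds with n,m swapped, so |a_m - a_n| <= 1/min(m,n) = g(min(m,n)). Since g(n) -> 0, (a_n) is Cauchy.
Now solve g(N) < 1/100: 1/N < 1/100 <=> N > 1/(1/100) = 100.
The smallest integer strictly greater than 100 is N = 101.
Check: g(101) = 1/101 < 1/100; g(100) = 1/100 >= 1/100. So N = 101.

101


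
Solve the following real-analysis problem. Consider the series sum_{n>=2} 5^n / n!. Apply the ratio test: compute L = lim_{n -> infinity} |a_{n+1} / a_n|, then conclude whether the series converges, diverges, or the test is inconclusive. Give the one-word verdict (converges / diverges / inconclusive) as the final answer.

Let a_n denote the general term. Form the ratio a_{n+1}/a_n and simplify:
a_{n+1}/a_n = 5/(n + 1)
Take the limit as n -> infinity: L = 0.
Since L = 0 < 1, the ratio test implies the series converges.

converges


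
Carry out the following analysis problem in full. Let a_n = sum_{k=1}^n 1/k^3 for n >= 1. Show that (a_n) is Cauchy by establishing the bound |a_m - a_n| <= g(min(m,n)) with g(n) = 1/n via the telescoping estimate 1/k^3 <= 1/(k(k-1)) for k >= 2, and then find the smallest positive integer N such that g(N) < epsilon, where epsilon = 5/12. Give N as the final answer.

For m > n >= 1: |a_m - a_n| = sum_{k=n+1}^m 1/k^3.
Use 1/k^3 <= 1/(k(k-1)) = 1/(k-1) - 1/k for k >= 2 (which holds since k^3 >= k^2 >= k(k-1) for k >= 2):
sum_{k=n+1}^m 1/k^3 <= sum_{k=n+1}^m (1/(k-1) - 1/k) = 1/n - 1/m <= 1/n.
By symmetry the same bound holds with n,m swapped, so |a_m - a_n| <= 1/min(m,n) = g(min(m,n)). Since g(n) -> 0, (a_n) is Cauchy.
Now solve g(N) < 5/12: 1/N < 5/12 <=> N > 1/(5/12) = 12/5.
The smallest integer strictly greater than 12/5 is N = 3.
Check: g(3) = 1/3 < 5/12; g(2) = 1/2 >= 5/12. So N = 3.

3


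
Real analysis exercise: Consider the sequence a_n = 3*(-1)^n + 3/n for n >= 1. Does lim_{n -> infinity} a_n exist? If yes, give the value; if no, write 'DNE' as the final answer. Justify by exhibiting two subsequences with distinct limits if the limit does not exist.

Examine the behaviour of a_n along subsequences.
a_{2k} = 3 + 3/(2k) -> 3. a_{2k+1} = -3 + 3/(2k+1) -> -3.
Since these two subsequential limits are 3 and -3, distinct, the full sequence cannot converge (a convergent sequence has all subsequences tending to the same limit). So lim a_n does not exist.

DNE


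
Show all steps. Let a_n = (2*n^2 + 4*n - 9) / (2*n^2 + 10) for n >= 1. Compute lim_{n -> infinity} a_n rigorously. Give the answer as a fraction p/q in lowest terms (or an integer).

Divide numerator and denominator by n^2, the highest power:
numerator / n^2 = 2 + 4/n - 9/n^2
denominator / n^2 = 2 + 10/n^2
As n -> infinity, all terms of the form c/n^k (k >= 1) tend to 0.
So numerator / n^2 -> 2 and denominator / n^2 -> 2.
Therefore lim a_n = 1.

1


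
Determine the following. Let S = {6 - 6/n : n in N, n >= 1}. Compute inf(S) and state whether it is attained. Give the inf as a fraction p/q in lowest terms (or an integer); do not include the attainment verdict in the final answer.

Analysis:
- Values: 0, 3, 4, 9/2, ... strictly increasing.
- Minimum is 0 (n=1); inf = 0 (attained).
- 6 - 6/n -> 6 from below; sup = 6, not attained.
Conclusion: inf(S) = 0, attained in S.

0


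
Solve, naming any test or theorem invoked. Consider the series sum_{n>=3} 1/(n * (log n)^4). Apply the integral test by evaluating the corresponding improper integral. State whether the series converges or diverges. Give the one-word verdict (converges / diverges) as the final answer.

Let f(x) = 1/(x*log(x)^4). Then f is positive, continuous, and decreasing on [3, infinity), so the integral test applies.
Compute the improper integral int_{3}^infinity f(x) dx:
  antiderivative F(x) = -1/(3*log(x)^3).
  F(x) -> 0 as x -> infinity.  int = 0 - F(3) = 1/(3*log(3)^3) < infinity. By the integral test, the series converges.

converges


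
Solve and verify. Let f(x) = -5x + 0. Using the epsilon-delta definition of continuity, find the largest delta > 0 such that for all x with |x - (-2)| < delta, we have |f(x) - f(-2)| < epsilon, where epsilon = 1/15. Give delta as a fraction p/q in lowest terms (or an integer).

We compute f(-2) = -5*(-2) + 0 = 10.
|f(x) - f(-2)| = |-5x + 0 - (10)| = |-5(x - (-2))| = 5|x - (-2)|.
We need 5|x - (-2)| < 1/15, i.e. |x - (-2)| < 1/15 / 5 = 1/75.
So any delta <= 1/75 works. Conversely, if delta > 1/75, then x = -2 + 1/75 satisfies |x - (-2)| = 1/75 < delta but |f(x) - f(-2)| = 5 * 1/75 = 1/15, which is not < 1/15; so no larger delta works.
Hence the largest such delta is 1/75.

1/75


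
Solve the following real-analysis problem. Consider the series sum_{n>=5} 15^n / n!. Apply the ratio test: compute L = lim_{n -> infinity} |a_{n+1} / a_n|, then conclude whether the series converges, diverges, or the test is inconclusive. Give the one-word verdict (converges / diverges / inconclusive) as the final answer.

Let a_n denote the general term. Form the ratio a_{n+1}/a_n and simplify:
a_{n+1}/a_n = 15/(n + 1)
Take the limit as n -> infinity: L = 0.
Since L = 0 < 1, the ratio test implies the series converges.

converges


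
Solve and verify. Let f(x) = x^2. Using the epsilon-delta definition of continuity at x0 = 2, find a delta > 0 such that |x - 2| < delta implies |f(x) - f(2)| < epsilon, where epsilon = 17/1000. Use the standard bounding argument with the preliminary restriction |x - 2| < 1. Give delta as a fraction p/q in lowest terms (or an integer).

Factor: |x^2 - (2)^2| = |x - 2| * |x + 2|.
Impose |x - 2| < 1 first. Then |x + 2| = |(x - 2) + 2*(2)| <= |x - 2| + 2*|2| < 1 + 4 = 5.
So |x^2 - (2)^2| < delta * 5.
We need delta * 5 <= 17/1000, i.e. delta <= 17/1000/5 = 17/5000.
Since 17/5000 < 1, this is tighter than 1; take delta = 17/5000.
So delta = 17/5000 works.

17/5000


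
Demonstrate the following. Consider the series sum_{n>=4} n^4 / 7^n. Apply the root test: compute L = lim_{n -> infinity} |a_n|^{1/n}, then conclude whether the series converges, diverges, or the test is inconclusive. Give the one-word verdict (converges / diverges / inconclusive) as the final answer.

Let a_n denote the general term. Form |a_n|^(1/n) and simplify:
|a_n|^(1/n) = n^(4/n)/7
Take the limit as n -> infinity: L = 1/7.
Since L = 1/7 < 1, the root test implies convergence.

converges


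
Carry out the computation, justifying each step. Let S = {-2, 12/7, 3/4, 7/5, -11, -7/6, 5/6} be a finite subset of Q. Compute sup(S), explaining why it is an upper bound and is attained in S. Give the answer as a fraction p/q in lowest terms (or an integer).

S is finite, so sup(S) = max(S).
Sorted decreasing:
12/7, 7/5, 5/6, 3/4, -7/6, -2, -11
The extremum is 12/7.
For every x in S, x <= 12/7. And 12/7 is in S, so it is attained.
Therefore sup(S) = 12/7.

12/7


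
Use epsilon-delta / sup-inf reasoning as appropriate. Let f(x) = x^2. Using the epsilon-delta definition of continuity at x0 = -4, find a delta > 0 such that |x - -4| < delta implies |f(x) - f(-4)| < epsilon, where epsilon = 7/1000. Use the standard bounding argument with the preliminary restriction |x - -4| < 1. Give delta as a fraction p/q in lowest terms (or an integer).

Factor: |x^2 - (-4)^2| = |x - -4| * |x + -4|.
Impose |x - -4| < 1 first. Then |x + -4| = |(x - -4) + 2*(-4)| <= |x - -4| + 2*|-4| < 1 + 8 = 9.
So |x^2 - (-4)^2| < delta * 9.
We need delta * 9 <= 7/1000, i.e. delta <= 7/1000/9 = 7/9000.
Since 7/9000 < 1, this is tighter than 1; take delta = 7/9000.
So delta = 7/9000 works.

7/9000


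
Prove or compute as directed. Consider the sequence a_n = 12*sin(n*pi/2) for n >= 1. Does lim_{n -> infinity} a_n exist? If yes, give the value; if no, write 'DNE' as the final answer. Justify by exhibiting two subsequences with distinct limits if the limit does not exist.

Examine the behaviour of a_n along subsequences.
a_{4k+1} = 12*sin(pi/2 + 2k*pi) = 12 -> 12. a_{4k+3} = 12*sin(3pi/2 + 2k*pi) = -12 -> -12.
Since these two subsequential limits are 12 and -12, distinct, the full sequence cannot converge (a convergent sequence has all subsequences tending to the same limit). So lim a_n does not exist.

DNE


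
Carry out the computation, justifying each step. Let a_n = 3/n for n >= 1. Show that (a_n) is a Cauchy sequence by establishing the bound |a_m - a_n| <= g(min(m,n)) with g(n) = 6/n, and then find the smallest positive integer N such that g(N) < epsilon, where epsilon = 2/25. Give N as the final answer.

For any m, n >= 1, by the triangle inequality:
|a_m - a_n| = |3/m - 3/n| <= 3*1/m + 3*1/n <= 6/min(m,n).
So g(n) = 6/n bounds the Cauchy difference. Since g(n) -> 0, (a_n) is Cauchy.
Now solve g(N) < 2/25: 6/N < 2/25 <=> N > 6 / (2/25) = 75.
The smallest integer strictly greater than 75 is N = 76.
Check: g(76) = 6/76 = 3/38 < 2/25; g(75) = 2/25 >= 2/25. So N = 76.

76


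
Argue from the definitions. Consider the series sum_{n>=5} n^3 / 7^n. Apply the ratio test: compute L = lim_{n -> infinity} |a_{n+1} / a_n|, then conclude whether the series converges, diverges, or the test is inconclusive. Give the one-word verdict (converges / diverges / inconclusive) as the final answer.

Let a_n denote the general term. Form the ratio a_{n+1}/a_n and simplify:
a_{n+1}/a_n = (n + 1)^3/(7*n^3)
Take the limit as n -> infinity: L = 1/7.
Since L = 1/7 < 1, the ratio test implies the series converges.

converges


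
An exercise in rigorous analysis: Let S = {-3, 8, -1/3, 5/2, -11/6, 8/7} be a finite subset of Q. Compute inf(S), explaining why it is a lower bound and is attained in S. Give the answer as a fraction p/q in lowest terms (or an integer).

S is finite, so inf(S) = min(S).
Sorted increasing:
-3, -11/6, -1/3, 8/7, 5/2, 8
The extremum is -3.
For every x in S, x >= -3. And -3 is in S, so it is attained.
Therefore inf(S) = -3.

-3


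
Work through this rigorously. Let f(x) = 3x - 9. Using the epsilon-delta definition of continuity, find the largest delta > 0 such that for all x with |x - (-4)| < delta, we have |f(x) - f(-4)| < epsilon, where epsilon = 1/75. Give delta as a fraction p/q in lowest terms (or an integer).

We compute f(-4) = 3*(-4) - 9 = -21.
|f(x) - f(-4)| = |3x - 9 - (-21)| = |3(x - (-4))| = 3|x - (-4)|.
We need 3|x - (-4)| < 1/75, i.e. |x - (-4)| < 1/75 / 3 = 1/225.
So any delta <= 1/225 works. Conversely, if delta > 1/225, then x = -4 + 1/225 satisfies |x - (-4)| = 1/225 < delta but |f(x) - f(-4)| = 3 * 1/225 = 1/75, which is not < 1/75; so no larger delta works.
Hence the largest such delta is 1/225.

1/225


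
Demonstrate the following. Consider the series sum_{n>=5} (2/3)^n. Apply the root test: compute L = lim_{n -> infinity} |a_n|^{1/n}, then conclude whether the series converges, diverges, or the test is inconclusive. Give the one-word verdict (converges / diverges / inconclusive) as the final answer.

Let a_n denote the general term. Form |a_n|^(1/n) and simplify:
|a_n|^(1/n) = 2/3
Take the limit as n -> infinity: L = 2/3.
Since L = 2/3 < 1, the root test implies convergence.

converges


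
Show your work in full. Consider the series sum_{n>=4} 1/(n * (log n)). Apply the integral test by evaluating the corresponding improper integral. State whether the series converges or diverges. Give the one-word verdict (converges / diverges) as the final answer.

Let f(x) = 1/(x*log(x)). Then f is positive, continuous, and decreasing on [4, infinity), so the integral test applies.
Compute the improper integral int_{4}^infinity f(x) dx:
  antiderivative F(x) = log(log(x)).
  F(x) = log(log(x)) -> infinity as x -> infinity. The integral diverges, so by the integral test, the series diverges.

diverges


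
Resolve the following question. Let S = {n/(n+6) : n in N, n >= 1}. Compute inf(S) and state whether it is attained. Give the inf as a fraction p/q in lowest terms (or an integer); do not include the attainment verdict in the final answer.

Analysis:
- Values: 1/7, 1/4, 1/3, 2/5, ... strictly increasing.
- Minimum is 1/7 (n=1); inf = 1/7 (attained).
- n/(n+6) = 1 - 6/(n+6) -> 1 from below as n -> infinity, and never equals 1.
- So sup = 1 (not attained).
Conclusion: inf(S) = 1/7, attained in S.

1/7


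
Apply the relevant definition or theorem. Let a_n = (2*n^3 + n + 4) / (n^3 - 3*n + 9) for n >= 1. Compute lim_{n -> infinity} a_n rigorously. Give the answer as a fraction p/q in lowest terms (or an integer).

Divide numerator and denominator by n^3, the highest power:
numerator / n^3 = 2 + n^(-2) + 4/n^3
denominator / n^3 = 1 - 3/n^2 + 9/n^3
As n -> infinity, all terms of the form c/n^k (k >= 1) tend to 0.
So numerator / n^3 -> 2 and denominator / n^3 -> 1.
Therefore lim a_n = 2.

2


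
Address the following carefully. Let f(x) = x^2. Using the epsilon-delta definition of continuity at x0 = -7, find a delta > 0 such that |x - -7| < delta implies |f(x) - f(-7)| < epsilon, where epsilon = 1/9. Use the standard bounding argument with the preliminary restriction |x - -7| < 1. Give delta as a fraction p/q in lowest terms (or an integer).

Factor: |x^2 - (-7)^2| = |x - -7| * |x + -7|.
Impose |x - -7| < 1 first. Then |x + -7| = |(x - -7) + 2*(-7)| <= |x - -7| + 2*|-7| < 1 + 14 = 15.
So |x^2 - (-7)^2| < delta * 15.
We need delta * 15 <= 1/9, i.e. delta <= 1/9/15 = 1/135.
Since 1/135 < 1, this is tighter than 1; take delta = 1/135.
So delta = 1/135 works.

1/135


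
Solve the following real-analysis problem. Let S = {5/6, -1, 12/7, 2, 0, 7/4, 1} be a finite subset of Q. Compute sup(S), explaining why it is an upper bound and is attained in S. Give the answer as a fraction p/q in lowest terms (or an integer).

S is finite, so sup(S) = max(S).
Sorted decreasing:
2, 7/4, 12/7, 1, 5/6, 0, -1
The extremum is 2.
For every x in S, x <= 2. And 2 is in S, so it is attained.
Therefore sup(S) = 2.

2


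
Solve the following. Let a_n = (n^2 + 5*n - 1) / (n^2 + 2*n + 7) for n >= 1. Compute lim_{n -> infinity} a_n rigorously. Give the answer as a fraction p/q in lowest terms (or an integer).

Divide numerator and denominator by n^2, the highest power:
numerator / n^2 = 1 + 5/n - 1/n^2
denominator / n^2 = 1 + 2/n + 7/n^2
As n -> infinity, all terms of the form c/n^k (k >= 1) tend to 0.
So numerator / n^2 -> 1 and denominator / n^2 -> 1.
Therefore lim a_n = 1.

1


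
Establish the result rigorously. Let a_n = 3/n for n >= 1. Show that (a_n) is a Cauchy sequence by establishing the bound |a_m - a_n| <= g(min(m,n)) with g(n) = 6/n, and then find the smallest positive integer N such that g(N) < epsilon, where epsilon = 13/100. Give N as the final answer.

For any m, n >= 1, by the triangle inequality:
|a_m - a_n| = |3/m - 3/n| <= 3*1/m + 3*1/n <= 6/min(m,n).
So g(n) = 6/n bounds the Cauchy difference. Since g(n) -> 0, (a_n) is Cauchy.
Now solve g(N) < 13/100: 6/N < 13/100 <=> N > 6 / (13/100) = 600/13.
The smallest integer strictly greater than 600/13 is N = 47.
Check: g(47) = 6/47 = 6/47 < 13/100; g(46) = 3/23 >= 13/100. So N = 47.

47


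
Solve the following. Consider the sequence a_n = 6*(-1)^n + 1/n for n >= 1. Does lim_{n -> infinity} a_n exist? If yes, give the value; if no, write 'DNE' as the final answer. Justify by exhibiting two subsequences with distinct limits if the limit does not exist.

Examine the behaviour of a_n along subsequences.
a_{2k} = 6 + 1/(2k) -> 6. a_{2k+1} = -6 + 1/(2k+1) -> -6.
Since these two subsequential limits are 6 and -6, distinct, the full sequence cannot converge (a convergent sequence has all subsequences tending to the same limit). So lim a_n does not exist.

DNE


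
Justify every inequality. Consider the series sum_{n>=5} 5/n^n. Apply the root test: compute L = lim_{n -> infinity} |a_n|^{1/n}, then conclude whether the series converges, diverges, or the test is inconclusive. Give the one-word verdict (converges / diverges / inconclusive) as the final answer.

Let a_n denote the general term. Form |a_n|^(1/n) and simplify:
|a_n|^(1/n) = 5^(1/n)/n
Take the limit as n -> infinity: L = 0.
Since L = 0 < 1, the root test implies convergence.

converges


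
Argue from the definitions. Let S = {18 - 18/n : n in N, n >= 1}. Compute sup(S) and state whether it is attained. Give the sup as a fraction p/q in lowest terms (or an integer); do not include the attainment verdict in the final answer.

Analysis:
- Values: 0, 9, 12, 27/2, ... strictly increasing.
- Minimum is 0 (n=1); inf = 0 (attained).
- 18 - 18/n -> 18 from below; sup = 18, not attained.
Conclusion: sup(S) = 18, not attained in S.

18


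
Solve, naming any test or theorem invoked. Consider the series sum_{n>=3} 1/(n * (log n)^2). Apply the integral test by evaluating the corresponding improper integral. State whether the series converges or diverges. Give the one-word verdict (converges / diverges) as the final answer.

Let f(x) = 1/(x*log(x)^2). Then f is positive, continuous, and decreasing on [3, infinity), so the integral test applies.
Compute the improper integral int_{3}^infinity f(x) dx:
  antiderivative F(x) = -1/log(x).
  F(x) -> 0 as x -> infinity.  int = 0 - F(3) = 1/log(3) < infinity. By the integral test, the series converges.

converges


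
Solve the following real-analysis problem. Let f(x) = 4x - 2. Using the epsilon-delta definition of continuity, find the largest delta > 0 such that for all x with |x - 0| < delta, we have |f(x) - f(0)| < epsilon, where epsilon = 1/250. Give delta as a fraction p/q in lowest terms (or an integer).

We compute f(0) = 4*(0) - 2 = -2.
|f(x) - f(0)| = |4x - 2 - (-2)| = |4(x - 0)| = 4|x - 0|.
We need 4|x - 0| < 1/250, i.e. |x - 0| < 1/250 / 4 = 1/1000.
So any delta <= 1/1000 works. Conversely, if delta > 1/1000, then x = 0 + 1/1000 satisfies |x - 0| = 1/1000 < delta but |f(x) - f(0)| = 4 * 1/1000 = 1/250, which is not < 1/250; so no larger delta works.
Hence the largest such delta is 1/1000.

1/1000


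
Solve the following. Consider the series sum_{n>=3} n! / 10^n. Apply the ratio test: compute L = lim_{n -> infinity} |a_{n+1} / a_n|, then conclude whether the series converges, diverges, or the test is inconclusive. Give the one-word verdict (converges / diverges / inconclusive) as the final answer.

Let a_n denote the general term. Form the ratio a_{n+1}/a_n and simplify:
a_{n+1}/a_n = n/10 + 1/10
Take the limit as n -> infinity: L = infinity.
Since L = infinity > 1 (or L = infinity), the ratio test implies the series diverges.

diverges


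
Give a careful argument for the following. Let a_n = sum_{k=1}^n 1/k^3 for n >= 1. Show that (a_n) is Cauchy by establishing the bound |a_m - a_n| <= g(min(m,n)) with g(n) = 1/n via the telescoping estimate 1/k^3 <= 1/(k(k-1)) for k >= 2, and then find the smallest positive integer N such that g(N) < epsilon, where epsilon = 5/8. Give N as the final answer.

For m > n >= 1: |a_m - a_n| = sum_{k=n+1}^m 1/k^3.
Use 1/k^3 <= 1/(k(k-1)) = 1/(k-1) - 1/k for k >= 2 (which holds since k^3 >= k^2 >= k(k-1) for k >= 2):
sum_{k=n+1}^m 1/k^3 <= sum_{k=n+1}^m (1/(k-1) - 1/k) = 1/n - 1/m <= 1/n.
By symmetry the same bound holds with n,m swapped, so |a_m - a_n| <= 1/min(m,n) = g(min(m,n)). Since g(n) -> 0, (a_n) is Cauchy.
Now solve g(N) < 5/8: 1/N < 5/8 <=> N > 1/(5/8) = 8/5.
The smallest integer strictly greater than 8/5 is N = 2.
Check: g(2) = 1/2 < 5/8; g(1) = 1/1 >= 5/8. So N = 2.

2


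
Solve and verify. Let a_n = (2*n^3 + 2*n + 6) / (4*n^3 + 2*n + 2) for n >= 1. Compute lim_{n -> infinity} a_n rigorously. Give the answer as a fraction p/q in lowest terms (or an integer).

Divide numerator and denominator by n^3, the highest power:
numerator / n^3 = 2 + 2/n^2 + 6/n^3
denominator / n^3 = 4 + 2/n^2 + 2/n^3
As n -> infinity, all terms of the form c/n^k (k >= 1) tend to 0.
So numerator / n^3 -> 2 and denominator / n^3 -> 4.
Therefore lim a_n = 1/2.

1/2


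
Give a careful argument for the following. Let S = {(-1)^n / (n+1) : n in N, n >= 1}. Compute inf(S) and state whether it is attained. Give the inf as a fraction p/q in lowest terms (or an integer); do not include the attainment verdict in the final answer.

Analysis:
- Values: -1/2, 1/3, -1/4, 1/5, -1/6, ...
- Positive terms (even n): 1/(2+1), 1/(4+1), ... decreasing -> max = 1/3 (n=2).
- Negative terms (odd n): -1/(1+1), -1/(3+1), ... increasing -> min = -1/2 (n=1).
- So sup = 1/3 (attained at n=2); inf = -1/2 (attained at n=1).
Conclusion: inf(S) = -1/2, attained in S.

-1/2


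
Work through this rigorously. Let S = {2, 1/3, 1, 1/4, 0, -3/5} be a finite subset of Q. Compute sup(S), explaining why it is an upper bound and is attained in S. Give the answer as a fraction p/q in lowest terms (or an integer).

S is finite, so sup(S) = max(S).
Sorted decreasing:
2, 1, 1/3, 1/4, 0, -3/5
The extremum is 2.
For every x in S, x <= 2. And 2 is in S, so it is attained.
Therefore sup(S) = 2.

2


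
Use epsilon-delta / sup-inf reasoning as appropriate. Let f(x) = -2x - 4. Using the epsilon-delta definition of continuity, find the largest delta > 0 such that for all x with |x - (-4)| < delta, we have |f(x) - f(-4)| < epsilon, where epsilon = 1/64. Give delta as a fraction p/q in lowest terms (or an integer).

We compute f(-4) = -2*(-4) - 4 = 4.
|f(x) - f(-4)| = |-2x - 4 - (4)| = |-2(x - (-4))| = 2|x - (-4)|.
We need 2|x - (-4)| < 1/64, i.e. |x - (-4)| < 1/64 / 2 = 1/128.
So any delta <= 1/128 works. Conversely, if delta > 1/128, then x = -4 + 1/128 satisfies |x - (-4)| = 1/128 < delta but |f(x) - f(-4)| = 2 * 1/128 = 1/64, which is not < 1/64; so no larger delta works.
Hence the largest such delta is 1/128.

1/128


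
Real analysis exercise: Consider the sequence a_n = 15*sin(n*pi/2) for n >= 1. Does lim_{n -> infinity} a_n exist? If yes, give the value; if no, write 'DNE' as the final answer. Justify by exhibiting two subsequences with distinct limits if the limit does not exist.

Examine the behaviour of a_n along subsequences.
a_{4k+1} = 15*sin(pi/2 + 2k*pi) = 15 -> 15. a_{4k+3} = 15*sin(3pi/2 + 2k*pi) = -15 -> -15.
Since these two subsequential limits are 15 and -15, distinct, the full sequence cannot converge (a convergent sequence has all subsequences tending to the same limit). So lim a_n does not exist.

DNE
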